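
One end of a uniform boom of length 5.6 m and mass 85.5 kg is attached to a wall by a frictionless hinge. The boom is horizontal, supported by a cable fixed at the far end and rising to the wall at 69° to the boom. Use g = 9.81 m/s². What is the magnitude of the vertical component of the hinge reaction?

Take torques about the hinge: T sin 69° · 5.6 = 85.5×9.81×2.8 = 2348.5 N·m.
So T = 2348.5 / (0.9336 × 5.6) = 449.21 N.
ΣF_y = 0: H_y = (85.5×9.81) − T sin 69° = 838.75 − 419.38 = 419.38 N.

|H_y| ≈ 419 N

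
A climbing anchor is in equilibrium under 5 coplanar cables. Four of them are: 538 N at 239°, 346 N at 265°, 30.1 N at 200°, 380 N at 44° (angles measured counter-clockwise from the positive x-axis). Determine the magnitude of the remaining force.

Sum the known components: ΣF_x = -62.18 N, ΣF_y = -552.2 N.
For equilibrium the remaining force must supply (−ΣF_x, −ΣF_y) = (62.18, 552.2) N.
Magnitude = √((62.18)² + (552.2)²) = 555.7 N; direction = atan2(552.2, 62.18) = 83.6°.

F ≈ 556 N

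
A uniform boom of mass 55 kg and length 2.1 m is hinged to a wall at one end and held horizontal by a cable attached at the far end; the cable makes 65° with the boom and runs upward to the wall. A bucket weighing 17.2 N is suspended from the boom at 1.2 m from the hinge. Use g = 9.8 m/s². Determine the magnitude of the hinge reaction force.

|H| ≈ 306 N

Take torques about the hinge: T sin 65° · 2.1 = 55×9.8×1.05 + 17.2×1.2 = 586.59 N·m.
So T = 586.59 / (0.9063 × 2.1) = 308.2 N.
ΣF_x = 0: H_x = T cos 65° = 130.25 N.
ΣF_y = 0: H_y = (55×9.8 + 17.2) − T sin 65° = 556.2 − 279.33 = 276.87 N.
|H| = √(H_x² + H_y²) = √((130.25)² + (276.87)²) = 305.98 N.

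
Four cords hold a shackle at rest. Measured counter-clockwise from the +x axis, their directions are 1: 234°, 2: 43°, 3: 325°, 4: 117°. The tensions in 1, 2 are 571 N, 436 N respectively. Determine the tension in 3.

T_3 ≈ 191 N

Resolve: ΣF_x = 571 cos 234° + 436 cos 43° + T_3 cos 325° + T_4 cos 117° = 0.
        ΣF_y = 571 sin 234° + 436 sin 43° + T_3 sin 325° + T_4 sin 117° = 0.
The known terms sum to (-16.76, -164.6) N, so 0.8192 T_3 − 0.4540 T_4 = 16.76 and -0.5736 T_3 + 0.8910 T_4 = 164.6.
Solving simultaneously: T_3 = 191 N, T_4 = 307.7 N.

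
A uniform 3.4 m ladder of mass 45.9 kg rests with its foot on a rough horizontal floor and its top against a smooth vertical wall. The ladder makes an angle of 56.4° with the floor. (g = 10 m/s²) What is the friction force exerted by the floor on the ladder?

Torques about the foot: N_wall · 3.4 sin 56.4° = 45.9×10×1.7 cos 56.4° → N_wall = 152.48 N.
ΣF_x = 0: f_floor = N_wall = 152.48 N.

f ≈ 152 N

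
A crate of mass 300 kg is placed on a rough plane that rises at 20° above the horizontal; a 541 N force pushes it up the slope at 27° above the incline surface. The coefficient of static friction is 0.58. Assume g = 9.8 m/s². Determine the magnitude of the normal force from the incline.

Axes along / perpendicular to the incline. W sin 20° = 1006 N down-slope; W cos 20° = 2763 N into the surface.
Perpendicular: N = W cos 20° − P sin 27° = 2763 − 245.6 = 2517 N.
Along incline: P cos 27° + f = W sin 20° (friction acts up-slope) → f = 1006 − 482 = 523.5 N.
|f| = 523.5 N ≤ μN = 1460 N, so the crate is indeed static.

N ≈ 2520 N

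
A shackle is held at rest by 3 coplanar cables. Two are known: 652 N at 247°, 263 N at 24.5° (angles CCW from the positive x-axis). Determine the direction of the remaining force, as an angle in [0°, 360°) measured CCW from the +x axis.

Sum the known components: ΣF_x = -15.44 N, ΣF_y = -491.1 N.
For equilibrium the remaining force must supply (−ΣF_x, −ΣF_y) = (15.44, 491.1) N.
Magnitude = √((15.44)² + (491.1)²) = 491.3 N; direction = atan2(491.1, 15.44) = 88.2°.

θ ≈ 88.2°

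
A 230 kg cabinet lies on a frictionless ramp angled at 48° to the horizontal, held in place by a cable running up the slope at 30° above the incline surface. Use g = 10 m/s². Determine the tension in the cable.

T ≈ 1970 N

Take axes along and perpendicular to the incline. Weight components: W sin 48° = 1709 N down-slope, W cos 48° = 1539 N into the surface.
Along incline: T cos 30° = W sin 48° → T = 1974 N.
Perpendicular: N = W cos 48° − T sin 30° = 552.2 N.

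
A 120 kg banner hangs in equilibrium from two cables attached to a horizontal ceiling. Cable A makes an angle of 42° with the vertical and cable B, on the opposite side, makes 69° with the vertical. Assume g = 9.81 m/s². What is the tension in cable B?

Angles from the horizontal: cable A is 90° − 42° = 48°, cable B is 90° − 69° = 21°.
Weight W = 120 × 9.81 = 1177 N acts straight down.
Horizontal: T_A cos 48° = T_B cos 21°  →  T_A = 1.395 T_B.
Vertical: T_A sin 48° + T_B sin 21° = 1177.
Substituting the horizontal relation into the vertical equation gives 1.395 T_B = 1177, so T_B = 843.7 N.

T_B ≈ 844 N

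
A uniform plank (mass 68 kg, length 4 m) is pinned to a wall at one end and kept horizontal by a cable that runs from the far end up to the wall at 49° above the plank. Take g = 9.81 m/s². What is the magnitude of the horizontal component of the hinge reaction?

Take torques about the hinge: T sin 49° · 4 = 68×9.81×2 = 1334.2 N·m.
So T = 1334.2 / (0.7547 × 4) = 441.94 N.
ΣF_x = 0: H_x = T cos 49° = 289.94 N.

H_x ≈ 290 N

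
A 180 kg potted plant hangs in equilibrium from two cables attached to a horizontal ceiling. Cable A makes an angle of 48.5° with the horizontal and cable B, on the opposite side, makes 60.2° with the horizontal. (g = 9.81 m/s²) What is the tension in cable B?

Weight W = 180 × 9.81 = 1766 N acts straight down.
Horizontal: T_A cos 48.5° = T_B cos 60.2°  →  T_A = 0.75 T_B.
Vertical: T_A sin 48.5° + T_B sin 60.2° = 1766.
Substituting the horizontal relation into the vertical equation gives 1.429 T_B = 1766, so T_B = 1235 N.

T_B ≈ 1240 N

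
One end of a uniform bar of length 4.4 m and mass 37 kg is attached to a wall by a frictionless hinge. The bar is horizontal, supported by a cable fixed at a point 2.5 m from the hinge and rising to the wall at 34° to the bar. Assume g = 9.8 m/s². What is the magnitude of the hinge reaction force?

Take torques about the hinge: T sin 34° · 2.5 = 37×9.8×2.2 = 797.72 N·m.
So T = 797.72 / (0.5592 × 2.5) = 570.62 N.
ΣF_x = 0: H_x = T cos 34° = 473.07 N.
ΣF_y = 0: H_y = (37×9.8) − T sin 34° = 362.6 − 319.09 = 43.512 N.
|H| = √(H_x² + H_y²) = √((473.07)² + (43.512)²) = 475.06 N.

|H| ≈ 475 N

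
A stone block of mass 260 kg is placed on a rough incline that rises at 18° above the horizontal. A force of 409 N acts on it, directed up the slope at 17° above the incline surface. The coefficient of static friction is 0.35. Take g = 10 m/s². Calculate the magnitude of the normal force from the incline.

N ≈ 2350 N

Axes along / perpendicular to the incline. W sin 18° = 803.4 N down-slope; W cos 18° = 2473 N into the surface.
Perpendicular: N = W cos 18° − P sin 17° = 2473 − 119.6 = 2353 N.
Along incline: P cos 17° + f = W sin 18° (friction acts up-slope) → f = 803.4 − 391.1 = 412.3 N.
|f| = 412.3 N ≤ μN = 823.6 N, so the stone block is indeed static.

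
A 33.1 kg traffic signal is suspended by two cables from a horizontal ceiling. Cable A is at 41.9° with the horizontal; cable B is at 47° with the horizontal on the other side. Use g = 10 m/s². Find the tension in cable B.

Weight W = 33.1 × 10 = 331 N acts straight down.
Horizontal: T_A cos 41.9° = T_B cos 47°  →  T_A = 0.9163 T_B.
Vertical: T_A sin 41.9° + T_B sin 47° = 331.
Substituting the horizontal relation into the vertical equation gives 1.343 T_B = 331, so T_B = 246.4 N.

T_B ≈ 246 N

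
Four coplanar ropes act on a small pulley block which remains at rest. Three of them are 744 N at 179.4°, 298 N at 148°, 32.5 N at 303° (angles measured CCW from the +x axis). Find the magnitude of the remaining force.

F ≈ 989 N

Sum the known components: ΣF_x = -979 N, ΣF_y = 138.5 N.
For equilibrium the remaining force must supply (−ΣF_x, −ΣF_y) = (979, -138.5) N.
Magnitude = √((979)² + (-138.5)²) = 988.7 N; direction = atan2(-138.5, 979) = 352.0°.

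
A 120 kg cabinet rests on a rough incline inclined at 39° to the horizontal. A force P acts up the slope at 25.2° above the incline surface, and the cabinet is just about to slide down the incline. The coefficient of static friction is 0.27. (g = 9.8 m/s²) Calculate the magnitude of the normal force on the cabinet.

On the verge of sliding down the incline, friction equals μN and acts up the slope.
Perpendicular: N + P sin 25.2° = W cos 39° = 913.9 N.
Along incline: P cos 25.2° + μN = W sin 39° with W sin 39° = 740.1 N.
Solving the pair for P and N: P = 624.6 N, N = 648 N (and f = μN = 175 N).

N ≈ 648 N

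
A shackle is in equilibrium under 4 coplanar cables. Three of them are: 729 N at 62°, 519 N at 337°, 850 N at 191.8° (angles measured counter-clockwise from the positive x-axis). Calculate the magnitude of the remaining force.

Sum the known components: ΣF_x = -12.05 N, ΣF_y = 267.1 N.
For equilibrium the remaining force must supply (−ΣF_x, −ΣF_y) = (12.05, -267.1) N.
Magnitude = √((12.05)² + (-267.1)²) = 267.3 N; direction = atan2(-267.1, 12.05) = 272.6°.

F ≈ 267 N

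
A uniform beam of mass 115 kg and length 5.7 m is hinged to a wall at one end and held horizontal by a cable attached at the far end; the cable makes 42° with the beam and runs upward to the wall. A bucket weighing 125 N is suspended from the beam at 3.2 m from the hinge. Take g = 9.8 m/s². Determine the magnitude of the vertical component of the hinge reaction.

|H_y| ≈ 618 N

Take torques about the hinge: T sin 42° · 5.7 = 115×9.8×2.85 + 125×3.2 = 3612 N·m.
So T = 3612 / (0.6691 × 5.7) = 947.01 N.
ΣF_y = 0: H_y = (115×9.8 + 125) − T sin 42° = 1252 − 633.68 = 618.32 N.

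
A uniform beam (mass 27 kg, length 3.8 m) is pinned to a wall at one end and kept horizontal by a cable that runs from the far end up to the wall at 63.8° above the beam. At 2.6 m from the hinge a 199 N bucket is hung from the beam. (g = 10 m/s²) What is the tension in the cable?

Take torques about the hinge: T sin 63.8° · 3.8 = 27×10×1.9 + 199×2.6 = 1030.4 N·m.
So T = 1030.4 / (0.8973 × 3.8) = 302.21 N.

T ≈ 302 N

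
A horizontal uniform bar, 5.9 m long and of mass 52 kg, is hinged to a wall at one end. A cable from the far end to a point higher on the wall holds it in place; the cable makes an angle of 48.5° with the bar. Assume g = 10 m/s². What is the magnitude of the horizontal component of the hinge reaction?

Take torques about the hinge: T sin 48.5° · 5.9 = 52×10×2.95 = 1534 N·m.
So T = 1534 / (0.7490 × 5.9) = 347.15 N.
ΣF_x = 0: H_x = T cos 48.5° = 230.03 N.

H_x ≈ 230 N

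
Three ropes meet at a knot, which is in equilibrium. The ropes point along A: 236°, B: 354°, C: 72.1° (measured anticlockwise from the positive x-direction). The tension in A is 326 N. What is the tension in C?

T_C ≈ 294 N

Resolve: ΣF_x = 326 cos 236° + T_B cos 354° + T_C cos 72.1° = 0.
        ΣF_y = 326 sin 236° + T_B sin 354° + T_C sin 72.1° = 0.
The known terms sum to (-182.3, -270.3) N, so 0.9945 T_B + 0.3074 T_C = 182.3 and -0.1045 T_B + 0.9516 T_C = 270.3.
Solving simultaneously: T_B = 92.39 N, T_C = 294.2 N.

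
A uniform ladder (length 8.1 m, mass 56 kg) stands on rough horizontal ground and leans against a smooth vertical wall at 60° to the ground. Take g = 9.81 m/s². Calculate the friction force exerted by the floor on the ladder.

Torques about the foot: N_wall · 8.1 sin 60° = 56×9.81×4.05 cos 60° → N_wall = 158.59 N.
ΣF_x = 0: f_floor = N_wall = 158.59 N.

f ≈ 159 N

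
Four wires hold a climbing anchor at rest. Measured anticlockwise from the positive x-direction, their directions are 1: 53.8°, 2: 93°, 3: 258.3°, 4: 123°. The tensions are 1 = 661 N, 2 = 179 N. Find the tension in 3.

T_3 ≈ 1010 N

Resolve: ΣF_x = 661 cos 53.8° + 179 cos 93° + T_3 cos 258.3° + T_4 cos 123° = 0.
        ΣF_y = 661 sin 53.8° + 179 sin 93° + T_3 sin 258.3° + T_4 sin 123° = 0.
The known terms sum to (381, 712.2) N, so -0.2028 T_3 − 0.5446 T_4 = -381 and -0.9792 T_3 + 0.8387 T_4 = -712.2.
Solving simultaneously: T_3 = 1006 N, T_4 = 325.1 N.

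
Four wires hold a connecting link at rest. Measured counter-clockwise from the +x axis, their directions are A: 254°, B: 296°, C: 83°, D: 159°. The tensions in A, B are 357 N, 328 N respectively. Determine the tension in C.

Resolve: ΣF_x = 357 cos 254° + 328 cos 296° + T_C cos 83° + T_D cos 159° = 0.
        ΣF_y = 357 sin 254° + 328 sin 296° + T_C sin 83° + T_D sin 159° = 0.
The known terms sum to (45.38, -638) N, so 0.1219 T_C − 0.9336 T_D = -45.38 and 0.9925 T_C + 0.3584 T_D = 638.
Solving simultaneously: T_C = 597.1 N, T_D = 126.6 N.

T_C ≈ 597 N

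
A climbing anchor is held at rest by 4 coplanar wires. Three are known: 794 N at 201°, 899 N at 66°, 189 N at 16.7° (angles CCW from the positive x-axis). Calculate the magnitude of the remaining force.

F ≈ 622 N

Sum the known components: ΣF_x = -194.6 N, ΣF_y = 591 N.
For equilibrium the remaining force must supply (−ΣF_x, −ΣF_y) = (194.6, -591) N.
Magnitude = √((194.6)² + (-591)²) = 622.2 N; direction = atan2(-591, 194.6) = 288.2°.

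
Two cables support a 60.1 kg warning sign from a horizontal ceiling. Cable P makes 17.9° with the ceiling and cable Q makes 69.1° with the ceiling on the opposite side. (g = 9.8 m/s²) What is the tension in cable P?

Weight W = 60.1 × 9.8 = 589 N acts straight down.
Horizontal: T_P cos 17.9° = T_Q cos 69.1°  →  T_Q = 2.667 T_P.
Vertical: T_P sin 17.9° + T_Q sin 69.1° = 589.
Substituting the horizontal relation into the vertical equation gives 2.799 T_P = 589, so T_P = 210.4 N.

T_P ≈ 210 N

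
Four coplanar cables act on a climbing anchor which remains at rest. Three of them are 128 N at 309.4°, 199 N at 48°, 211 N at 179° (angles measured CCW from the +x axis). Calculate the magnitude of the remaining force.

Sum the known components: ΣF_x = 3.435 N, ΣF_y = 52.66 N.
For equilibrium the remaining force must supply (−ΣF_x, −ΣF_y) = (-3.435, -52.66) N.
Magnitude = √((-3.435)² + (-52.66)²) = 52.77 N; direction = atan2(-52.66, -3.435) = 266.3°.

F ≈ 52.8 N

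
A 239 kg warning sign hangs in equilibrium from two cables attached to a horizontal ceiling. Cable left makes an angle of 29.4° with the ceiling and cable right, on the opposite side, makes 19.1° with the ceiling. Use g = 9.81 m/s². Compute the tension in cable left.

T_left ≈ 2960 N

Weight W = 239 × 9.81 = 2345 N acts straight down.
Horizontal: T_left cos 29.4° = T_right cos 19.1°  →  T_right = 0.922 T_left.
Vertical: T_left sin 29.4° + T_right sin 19.1° = 2345.
Substituting the horizontal relation into the vertical equation gives 0.7926 T_left = 2345, so T_left = 2958 N.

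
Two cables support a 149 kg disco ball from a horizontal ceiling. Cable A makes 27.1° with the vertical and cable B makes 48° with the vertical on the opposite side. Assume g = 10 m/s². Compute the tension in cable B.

Angles from the horizontal: cable A is 90° − 27.1° = 62.9°, cable B is 90° − 48° = 42°.
Weight W = 149 × 10 = 1490 N acts straight down.
Horizontal: T_A cos 62.9° = T_B cos 42°  →  T_A = 1.631 T_B.
Vertical: T_A sin 62.9° + T_B sin 42° = 1490.
Substituting the horizontal relation into the vertical equation gives 2.121 T_B = 1490, so T_B = 702.4 N.

T_B ≈ 702 N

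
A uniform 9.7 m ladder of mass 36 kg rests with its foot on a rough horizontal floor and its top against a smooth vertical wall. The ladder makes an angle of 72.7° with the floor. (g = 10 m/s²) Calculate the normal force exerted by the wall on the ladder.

Torques about the foot: N_wall · 9.7 sin 72.7° = 36×10×4.85 cos 72.7° → N_wall = 56.064 N.

N_wall ≈ 56.1 N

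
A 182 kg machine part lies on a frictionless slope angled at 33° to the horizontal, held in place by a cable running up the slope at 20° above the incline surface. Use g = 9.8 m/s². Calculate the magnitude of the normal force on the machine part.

N ≈ 1140 N

Take axes along and perpendicular to the incline. Weight components: W sin 33° = 971.4 N down-slope, W cos 33° = 1496 N into the surface.
Along incline: T cos 20° = W sin 33° → T = 1034 N.
Perpendicular: N = W cos 33° − T sin 20° = 1142 N.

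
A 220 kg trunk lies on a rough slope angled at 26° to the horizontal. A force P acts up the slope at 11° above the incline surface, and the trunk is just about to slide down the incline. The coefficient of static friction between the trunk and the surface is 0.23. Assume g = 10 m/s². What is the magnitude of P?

P ≈ 543 N

On the verge of sliding down the incline, friction equals μN and acts up the slope.
Perpendicular: N + P sin 11° = W cos 26° = 1977 N.
Along incline: P cos 11° + μN = W sin 26° with W sin 26° = 964.4 N.
Solving the pair for P and N: P = 543.5 N, N = 1874 N (and f = μN = 430.9 N).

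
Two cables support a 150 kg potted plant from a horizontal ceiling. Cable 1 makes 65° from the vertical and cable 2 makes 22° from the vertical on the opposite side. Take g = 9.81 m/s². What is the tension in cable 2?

T_2 ≈ 1340 N

Angles from the horizontal: cable 1 is 90° − 65° = 25°, cable 2 is 90° − 22° = 68°.
Weight W = 150 × 9.81 = 1472 N acts straight down.
Horizontal: T_1 cos 25° = T_2 cos 68°  →  T_1 = 0.4133 T_2.
Vertical: T_1 sin 25° + T_2 sin 68° = 1472.
Substituting the horizontal relation into the vertical equation gives 1.102 T_2 = 1472, so T_2 = 1335 N.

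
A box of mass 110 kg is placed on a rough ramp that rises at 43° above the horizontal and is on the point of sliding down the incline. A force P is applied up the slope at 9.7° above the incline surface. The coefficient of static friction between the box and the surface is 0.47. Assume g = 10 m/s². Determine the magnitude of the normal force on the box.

On the verge of sliding down the incline, friction equals μN and acts up the slope.
Perpendicular: N + P sin 9.7° = W cos 43° = 804.5 N.
Along incline: P cos 9.7° + μN = W sin 43° with W sin 43° = 750.2 N.
Solving the pair for P and N: P = 410.5 N, N = 735.3 N (and f = μN = 345.6 N).

N ≈ 735 N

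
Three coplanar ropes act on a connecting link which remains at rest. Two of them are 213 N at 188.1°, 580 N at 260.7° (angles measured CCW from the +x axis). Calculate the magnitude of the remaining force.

Sum the known components: ΣF_x = -304.6 N, ΣF_y = -602.4 N.
For equilibrium the remaining force must supply (−ΣF_x, −ΣF_y) = (304.6, 602.4) N.
Magnitude = √((304.6)² + (602.4)²) = 675 N; direction = atan2(602.4, 304.6) = 63.2°.

F ≈ 675 N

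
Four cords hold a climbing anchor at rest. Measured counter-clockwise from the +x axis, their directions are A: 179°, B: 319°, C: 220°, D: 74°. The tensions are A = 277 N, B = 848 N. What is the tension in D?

T_D ≈ 1170 N

Resolve: ΣF_x = 277 cos 179° + 848 cos 319° + T_C cos 220° + T_D cos 74° = 0.
        ΣF_y = 277 sin 179° + 848 sin 319° + T_C sin 220° + T_D sin 74° = 0.
The known terms sum to (363, -551.5) N, so -0.7660 T_C + 0.2756 T_D = -363 and -0.6428 T_C + 0.9613 T_D = 551.5.
Solving simultaneously: T_C = 895.9 N, T_D = 1173 N.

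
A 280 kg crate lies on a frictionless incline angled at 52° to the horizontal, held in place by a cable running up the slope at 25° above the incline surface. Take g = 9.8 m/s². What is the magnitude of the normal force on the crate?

Take axes along and perpendicular to the incline. Weight components: W sin 52° = 2162 N down-slope, W cos 52° = 1689 N into the surface.
Along incline: T cos 25° = W sin 52° → T = 2386 N.
Perpendicular: N = W cos 52° − T sin 25° = 681.1 N.

N ≈ 681 N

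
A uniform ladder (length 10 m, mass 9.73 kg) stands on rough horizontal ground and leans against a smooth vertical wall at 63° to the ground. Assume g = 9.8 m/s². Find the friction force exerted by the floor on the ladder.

f ≈ 24.3 N

Torques about the foot: N_wall · 10 sin 63° = 9.73×9.8×5 cos 63° → N_wall = 24.293 N.
ΣF_x = 0: f_floor = N_wall = 24.293 N.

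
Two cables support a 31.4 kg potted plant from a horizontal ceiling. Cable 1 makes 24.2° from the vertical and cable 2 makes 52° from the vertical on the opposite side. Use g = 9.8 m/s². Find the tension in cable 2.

Angles from the horizontal: cable 1 is 90° − 24.2° = 65.8°, cable 2 is 90° − 52° = 38°.
Weight W = 31.4 × 9.8 = 307.7 N acts straight down.
Horizontal: T_1 cos 65.8° = T_2 cos 38°  →  T_1 = 1.922 T_2.
Vertical: T_1 sin 65.8° + T_2 sin 38° = 307.7.
Substituting the horizontal relation into the vertical equation gives 2.369 T_2 = 307.7, so T_2 = 129.9 N.

T_2 ≈ 130 N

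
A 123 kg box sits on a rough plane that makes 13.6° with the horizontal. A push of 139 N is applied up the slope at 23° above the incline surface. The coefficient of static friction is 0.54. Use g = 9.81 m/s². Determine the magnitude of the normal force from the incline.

Axes along / perpendicular to the incline. W sin 13.6° = 283.7 N down-slope; W cos 13.6° = 1173 N into the surface.
Perpendicular: N = W cos 13.6° − P sin 23° = 1173 − 54.31 = 1118 N.
Along incline: P cos 23° + f = W sin 13.6° (friction acts up-slope) → f = 283.7 − 128 = 155.8 N.
|f| = 155.8 N ≤ μN = 604 N, so the box is indeed static.

N ≈ 1120 N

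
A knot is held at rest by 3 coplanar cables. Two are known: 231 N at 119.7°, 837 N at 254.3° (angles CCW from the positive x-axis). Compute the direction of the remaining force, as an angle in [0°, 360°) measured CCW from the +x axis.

Sum the known components: ΣF_x = -340.9 N, ΣF_y = -605.1 N.
For equilibrium the remaining force must supply (−ΣF_x, −ΣF_y) = (340.9, 605.1) N.
Magnitude = √((340.9)² + (605.1)²) = 694.6 N; direction = atan2(605.1, 340.9) = 60.6°.

θ ≈ 60.6°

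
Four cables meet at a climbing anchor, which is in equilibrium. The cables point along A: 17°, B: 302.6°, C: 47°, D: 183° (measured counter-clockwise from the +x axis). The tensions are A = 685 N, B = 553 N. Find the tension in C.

T_C ≈ 454 N

Resolve: ΣF_x = 685 cos 17° + 553 cos 302.6° + T_C cos 47° + T_D cos 183° = 0.
        ΣF_y = 685 sin 17° + 553 sin 302.6° + T_C sin 47° + T_D sin 183° = 0.
The known terms sum to (953, -265.6) N, so 0.6820 T_C − 0.9986 T_D = -953 and 0.7314 T_C − 0.0523 T_D = 265.6.
Solving simultaneously: T_C = 453.6 N, T_D = 1264 N.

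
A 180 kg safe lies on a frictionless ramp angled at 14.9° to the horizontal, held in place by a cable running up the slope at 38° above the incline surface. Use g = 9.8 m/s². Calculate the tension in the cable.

T ≈ 576 N

Take axes along and perpendicular to the incline. Weight components: W sin 14.9° = 453.6 N down-slope, W cos 14.9° = 1705 N into the surface.
Along incline: T cos 38° = W sin 14.9° → T = 575.6 N.
Perpendicular: N = W cos 14.9° − T sin 38° = 1350 N.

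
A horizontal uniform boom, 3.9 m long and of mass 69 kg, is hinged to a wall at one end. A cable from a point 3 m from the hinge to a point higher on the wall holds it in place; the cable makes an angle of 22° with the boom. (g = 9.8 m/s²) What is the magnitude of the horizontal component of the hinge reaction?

Take torques about the hinge: T sin 22° · 3 = 69×9.8×1.95 = 1318.6 N·m.
So T = 1318.6 / (0.3746 × 3) = 1173.3 N.
ΣF_x = 0: H_x = T cos 22° = 1087.9 N.

H_x ≈ 1090 N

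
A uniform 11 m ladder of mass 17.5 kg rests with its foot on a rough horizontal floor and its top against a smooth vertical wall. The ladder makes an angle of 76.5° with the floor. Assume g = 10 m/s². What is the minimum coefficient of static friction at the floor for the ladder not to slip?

μ_min ≈ 0.120

ΣF_y = 0: N_floor = 17.5×10 = 175 N.
Torques about the foot: N_wall · 11 sin 76.5° = 17.5×10×5.5 cos 76.5° → N_wall = 21.007 N.
ΣF_x = 0: f_floor = N_wall = 21.007 N.
μ_min = f_floor / N_floor = 21.007 / 175 = 0.12.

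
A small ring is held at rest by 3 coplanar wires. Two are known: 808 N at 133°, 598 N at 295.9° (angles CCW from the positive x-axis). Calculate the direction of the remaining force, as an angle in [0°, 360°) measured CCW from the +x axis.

θ ≈ 350°

Sum the known components: ΣF_x = -289.8 N, ΣF_y = 53 N.
For equilibrium the remaining force must supply (−ΣF_x, −ΣF_y) = (289.8, -53) N.
Magnitude = √((289.8)² + (-53)²) = 294.7 N; direction = atan2(-53, 289.8) = 349.6°.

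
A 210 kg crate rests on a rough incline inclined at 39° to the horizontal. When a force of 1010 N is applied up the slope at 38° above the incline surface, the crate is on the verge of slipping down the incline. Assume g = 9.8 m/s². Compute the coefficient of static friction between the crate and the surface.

μ ≈ 0.511

On the verge of sliding down the incline, friction is at its maximum μN and acts up the slope.
Perpendicular to incline: N = W cos 39° − P sin 38° = 1599 − 621.8 = 977.5 N.
Along incline: P cos 38° + μN = W sin 39° → μ = (W sin 39° − P cos 38°) / N = 0.5107.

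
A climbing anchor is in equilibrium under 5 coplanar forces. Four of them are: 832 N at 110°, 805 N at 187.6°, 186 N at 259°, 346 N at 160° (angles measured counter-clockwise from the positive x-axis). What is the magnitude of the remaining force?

F ≈ 1570 N

Sum the known components: ΣF_x = -1443 N, ΣF_y = 611.1 N.
For equilibrium the remaining force must supply (−ΣF_x, −ΣF_y) = (1443, -611.1) N.
Magnitude = √((1443)² + (-611.1)²) = 1567 N; direction = atan2(-611.1, 1443) = 337.0°.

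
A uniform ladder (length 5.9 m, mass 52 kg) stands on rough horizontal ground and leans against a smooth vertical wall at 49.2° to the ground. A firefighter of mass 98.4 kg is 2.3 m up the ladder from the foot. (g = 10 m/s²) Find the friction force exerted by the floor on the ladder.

f ≈ 556 N

Torques about the foot: N_wall · 5.9 sin 49.2° = 52×10×2.95 cos 49.2° + 98.4×10×2.3 cos 49.2° → N_wall = 555.53 N.
ΣF_x = 0: f_floor = N_wall = 555.53 N.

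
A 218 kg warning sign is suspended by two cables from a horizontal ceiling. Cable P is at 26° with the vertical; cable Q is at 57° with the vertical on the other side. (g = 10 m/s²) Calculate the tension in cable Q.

Angles from the horizontal: cable P is 90° − 26° = 64°, cable Q is 90° − 57° = 33°.
Weight W = 218 × 10 = 2180 N acts straight down.
Horizontal: T_P cos 64° = T_Q cos 33°  →  T_P = 1.913 T_Q.
Vertical: T_P sin 64° + T_Q sin 33° = 2180.
Substituting the horizontal relation into the vertical equation gives 2.264 T_Q = 2180, so T_Q = 962.8 N.

T_Q ≈ 963 N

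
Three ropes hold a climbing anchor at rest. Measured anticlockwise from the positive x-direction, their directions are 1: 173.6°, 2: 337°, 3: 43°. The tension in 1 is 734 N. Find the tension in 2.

T_2 ≈ 610 N

Resolve: ΣF_x = 734 cos 173.6° + T_2 cos 337° + T_3 cos 43° = 0.
        ΣF_y = 734 sin 173.6° + T_2 sin 337° + T_3 sin 43° = 0.
The known terms sum to (-729.4, 81.82) N, so 0.9205 T_2 + 0.7314 T_3 = 729.4 and -0.3907 T_2 + 0.6820 T_3 = -81.82.
Solving simultaneously: T_2 = 610 N, T_3 = 229.5 N.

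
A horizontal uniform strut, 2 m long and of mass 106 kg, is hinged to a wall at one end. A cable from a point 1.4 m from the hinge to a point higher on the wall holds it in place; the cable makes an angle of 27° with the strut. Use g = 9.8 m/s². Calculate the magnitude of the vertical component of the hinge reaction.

Take torques about the hinge: T sin 27° · 1.4 = 106×9.8×1 = 1038.8 N·m.
So T = 1038.8 / (0.4540 × 1.4) = 1634.4 N.
ΣF_y = 0: H_y = (106×9.8) − T sin 27° = 1038.8 − 742 = 296.8 N.

|H_y| ≈ 297 N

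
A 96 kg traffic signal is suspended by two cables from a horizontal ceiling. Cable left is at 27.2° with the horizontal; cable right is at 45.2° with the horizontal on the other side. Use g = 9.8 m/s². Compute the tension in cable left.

Weight W = 96 × 9.8 = 940.8 N acts straight down.
Horizontal: T_left cos 27.2° = T_right cos 45.2°  →  T_right = 1.262 T_left.
Vertical: T_left sin 27.2° + T_right sin 45.2° = 940.8.
Substituting the horizontal relation into the vertical equation gives 1.353 T_left = 940.8, so T_left = 695.5 N.

T_left ≈ 695 N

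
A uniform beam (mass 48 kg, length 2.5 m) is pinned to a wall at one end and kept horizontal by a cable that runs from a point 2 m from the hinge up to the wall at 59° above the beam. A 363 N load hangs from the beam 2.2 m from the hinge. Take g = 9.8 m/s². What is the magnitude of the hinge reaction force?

Take torques about the hinge: T sin 59° · 2 = 48×9.8×1.25 + 363×2.2 = 1386.6 N·m.
So T = 1386.6 / (0.8572 × 2) = 808.83 N.
ΣF_x = 0: H_x = T cos 59° = 416.58 N.
ΣF_y = 0: H_y = (48×9.8 + 363) − T sin 59° = 833.4 − 693.3 = 140.1 N.
|H| = √(H_x² + H_y²) = √((416.58)² + (140.1)²) = 439.5 N.

|H| ≈ 440 N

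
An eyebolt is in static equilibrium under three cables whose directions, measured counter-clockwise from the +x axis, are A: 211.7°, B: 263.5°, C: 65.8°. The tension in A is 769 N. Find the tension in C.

Resolve: ΣF_x = 769 cos 211.7° + T_B cos 263.5° + T_C cos 65.8° = 0.
        ΣF_y = 769 sin 211.7° + T_B sin 263.5° + T_C sin 65.8° = 0.
The known terms sum to (-654.3, -404.1) N, so -0.1132 T_B + 0.4099 T_C = 654.3 and -0.9936 T_B + 0.9121 T_C = 404.1.
Solving simultaneously: T_B = 1418 N, T_C = 1988 N.

T_C ≈ 1990 N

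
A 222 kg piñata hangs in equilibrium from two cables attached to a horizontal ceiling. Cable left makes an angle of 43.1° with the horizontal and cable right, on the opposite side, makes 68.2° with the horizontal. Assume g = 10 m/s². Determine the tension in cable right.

Weight W = 222 × 10 = 2220 N acts straight down.
Horizontal: T_left cos 43.1° = T_right cos 68.2°  →  T_left = 0.5086 T_right.
Vertical: T_left sin 43.1° + T_right sin 68.2° = 2220.
Substituting the horizontal relation into the vertical equation gives 1.276 T_right = 2220, so T_right = 1740 N.

T_right ≈ 1740 N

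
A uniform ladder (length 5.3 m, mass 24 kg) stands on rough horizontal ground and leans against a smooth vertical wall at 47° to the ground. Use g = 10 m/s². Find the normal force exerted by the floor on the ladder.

N_floor ≈ 240 N

ΣF_y = 0: N_floor = 24×10 = 240 N.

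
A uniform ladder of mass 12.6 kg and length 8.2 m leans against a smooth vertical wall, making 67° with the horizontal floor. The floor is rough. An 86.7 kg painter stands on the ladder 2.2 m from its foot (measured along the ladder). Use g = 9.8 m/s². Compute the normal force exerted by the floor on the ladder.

ΣF_y = 0: N_floor = 12.6×9.8 + 86.7×9.8 = 973.14 N.

N_floor ≈ 973 N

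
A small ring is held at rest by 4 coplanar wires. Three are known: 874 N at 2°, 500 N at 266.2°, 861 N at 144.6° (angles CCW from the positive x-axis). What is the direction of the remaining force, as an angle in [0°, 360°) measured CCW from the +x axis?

Sum the known components: ΣF_x = 138.5 N, ΣF_y = 30.36 N.
For equilibrium the remaining force must supply (−ΣF_x, −ΣF_y) = (-138.5, -30.36) N.
Magnitude = √((-138.5)² + (-30.36)²) = 141.8 N; direction = atan2(-30.36, -138.5) = 192.4°.

θ ≈ 192°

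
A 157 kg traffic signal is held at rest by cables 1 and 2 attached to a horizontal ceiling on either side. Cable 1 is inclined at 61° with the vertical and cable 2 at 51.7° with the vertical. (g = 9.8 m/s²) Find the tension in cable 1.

Angles from the horizontal: cable 1 is 90° − 61° = 29°, cable 2 is 90° − 51.7° = 38.3°.
Weight W = 157 × 9.8 = 1539 N acts straight down.
Horizontal: T_1 cos 29° = T_2 cos 38.3°  →  T_2 = 1.114 T_1.
Vertical: T_1 sin 29° + T_2 sin 38.3° = 1539.
Substituting the horizontal relation into the vertical equation gives 1.176 T_1 = 1539, so T_1 = 1309 N.

T_1 ≈ 1310 N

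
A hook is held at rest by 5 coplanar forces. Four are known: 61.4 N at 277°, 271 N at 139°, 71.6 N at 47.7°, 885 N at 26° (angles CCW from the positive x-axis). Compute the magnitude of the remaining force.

F ≈ 854 N

Sum the known components: ΣF_x = 646.6 N, ΣF_y = 557.8 N.
For equilibrium the remaining force must supply (−ΣF_x, −ΣF_y) = (-646.6, -557.8) N.
Magnitude = √((-646.6)² + (-557.8)²) = 853.9 N; direction = atan2(-557.8, -646.6) = 220.8°.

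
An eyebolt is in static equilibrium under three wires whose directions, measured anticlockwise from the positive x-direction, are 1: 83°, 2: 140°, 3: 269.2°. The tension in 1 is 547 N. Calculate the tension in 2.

Resolve: ΣF_x = 547 cos 83° + T_2 cos 140° + T_3 cos 269.2° = 0.
        ΣF_y = 547 sin 83° + T_2 sin 140° + T_3 sin 269.2° = 0.
The known terms sum to (66.66, 542.9) N, so -0.7660 T_2 − 0.0140 T_3 = -66.66 and 0.6428 T_2 − 0.9999 T_3 = -542.9.
Solving simultaneously: T_2 = 76.23 N, T_3 = 592 N.

T_2 ≈ 76.2 N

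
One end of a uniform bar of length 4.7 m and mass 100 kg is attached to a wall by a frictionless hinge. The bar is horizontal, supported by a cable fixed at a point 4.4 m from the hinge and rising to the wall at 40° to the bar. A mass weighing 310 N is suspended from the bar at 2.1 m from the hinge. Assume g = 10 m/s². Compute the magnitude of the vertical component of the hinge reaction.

|H_y| ≈ 628 N

Take torques about the hinge: T sin 40° · 4.4 = 100×10×2.35 + 310×2.1 = 3001 N·m.
So T = 3001 / (0.6428 × 4.4) = 1061.1 N.
ΣF_y = 0: H_y = (100×10 + 310) − T sin 40° = 1310 − 682.05 = 627.95 N.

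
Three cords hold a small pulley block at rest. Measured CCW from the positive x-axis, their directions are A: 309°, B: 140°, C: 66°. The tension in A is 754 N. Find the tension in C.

T_C ≈ 150 N

Resolve: ΣF_x = 754 cos 309° + T_B cos 140° + T_C cos 66° = 0.
        ΣF_y = 754 sin 309° + T_B sin 140° + T_C sin 66° = 0.
The known terms sum to (474.5, -586) N, so -0.7660 T_B + 0.4067 T_C = -474.5 and 0.6428 T_B + 0.9135 T_C = 586.
Solving simultaneously: T_B = 698.9 N, T_C = 149.7 N.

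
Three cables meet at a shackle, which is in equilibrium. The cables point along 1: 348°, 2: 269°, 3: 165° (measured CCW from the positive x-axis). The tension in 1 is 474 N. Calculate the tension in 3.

Resolve: ΣF_x = 474 cos 348° + T_2 cos 269° + T_3 cos 165° = 0.
        ΣF_y = 474 sin 348° + T_2 sin 269° + T_3 sin 165° = 0.
The known terms sum to (463.6, -98.55) N, so -0.0175 T_2 − 0.9659 T_3 = -463.6 and -0.9998 T_2 + 0.2588 T_3 = 98.55.
Solving simultaneously: T_2 = 25.57 N, T_3 = 479.5 N.

T_3 ≈ 480 N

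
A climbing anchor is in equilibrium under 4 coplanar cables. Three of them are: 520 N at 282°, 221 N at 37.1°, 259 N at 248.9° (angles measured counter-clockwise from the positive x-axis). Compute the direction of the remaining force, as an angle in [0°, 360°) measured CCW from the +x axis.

Sum the known components: ΣF_x = 191.1 N, ΣF_y = -617 N.
For equilibrium the remaining force must supply (−ΣF_x, −ΣF_y) = (-191.1, 617) N.
Magnitude = √((-191.1)² + (617)²) = 645.9 N; direction = atan2(617, -191.1) = 107.2°.

θ ≈ 107°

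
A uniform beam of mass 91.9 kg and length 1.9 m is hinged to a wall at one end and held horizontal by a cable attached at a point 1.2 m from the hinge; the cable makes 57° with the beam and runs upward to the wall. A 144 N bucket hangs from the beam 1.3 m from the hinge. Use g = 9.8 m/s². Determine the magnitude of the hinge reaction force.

|H| ≈ 591 N

Take torques about the hinge: T sin 57° · 1.2 = 91.9×9.8×0.95 + 144×1.3 = 1042.8 N·m.
So T = 1042.8 / (0.8387 × 1.2) = 1036.2 N.
ΣF_x = 0: H_x = T cos 57° = 564.33 N.
ΣF_y = 0: H_y = (91.9×9.8 + 144) − T sin 57° = 1044.6 − 868.99 = 175.63 N.
|H| = √(H_x² + H_y²) = √((564.33)² + (175.63)²) = 591.03 N.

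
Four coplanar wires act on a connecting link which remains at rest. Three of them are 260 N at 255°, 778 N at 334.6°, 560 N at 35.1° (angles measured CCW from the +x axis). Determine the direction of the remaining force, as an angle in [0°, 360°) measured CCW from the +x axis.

Sum the known components: ΣF_x = 1094 N, ΣF_y = -262.8 N.
For equilibrium the remaining force must supply (−ΣF_x, −ΣF_y) = (-1094, 262.8) N.
Magnitude = √((-1094)² + (262.8)²) = 1125 N; direction = atan2(262.8, -1094) = 166.5°.

θ ≈ 166°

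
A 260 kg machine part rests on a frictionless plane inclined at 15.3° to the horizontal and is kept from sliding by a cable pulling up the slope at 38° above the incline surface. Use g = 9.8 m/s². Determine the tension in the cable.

Take axes along and perpendicular to the incline. Weight components: W sin 15.3° = 672.3 N down-slope, W cos 15.3° = 2458 N into the surface.
Along incline: T cos 38° = W sin 15.3° → T = 853.2 N.
Perpendicular: N = W cos 15.3° − T sin 38° = 1932 N.

T ≈ 853 N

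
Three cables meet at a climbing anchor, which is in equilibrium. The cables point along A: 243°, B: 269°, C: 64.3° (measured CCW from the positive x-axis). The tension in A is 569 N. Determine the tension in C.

T_C ≈ 597 N

Resolve: ΣF_x = 569 cos 243° + T_B cos 269° + T_C cos 64.3° = 0.
        ΣF_y = 569 sin 243° + T_B sin 269° + T_C sin 64.3° = 0.
The known terms sum to (-258.3, -507) N, so -0.0175 T_B + 0.4337 T_C = 258.3 and -0.9998 T_B + 0.9011 T_C = 507.
Solving simultaneously: T_B = 30.89 N, T_C = 596.9 N.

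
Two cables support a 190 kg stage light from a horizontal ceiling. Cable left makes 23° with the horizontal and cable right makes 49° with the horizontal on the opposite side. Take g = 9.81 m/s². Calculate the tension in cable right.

Weight W = 190 × 9.81 = 1864 N acts straight down.
Horizontal: T_left cos 23° = T_right cos 49°  →  T_left = 0.7127 T_right.
Vertical: T_left sin 23° + T_right sin 49° = 1864.
Substituting the horizontal relation into the vertical equation gives 1.033 T_right = 1864, so T_right = 1804 N.

T_right ≈ 1800 N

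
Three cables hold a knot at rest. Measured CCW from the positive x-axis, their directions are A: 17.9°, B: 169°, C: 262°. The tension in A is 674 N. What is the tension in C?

T_C ≈ 326 N

Resolve: ΣF_x = 674 cos 17.9° + T_B cos 169° + T_C cos 262° = 0.
        ΣF_y = 674 sin 17.9° + T_B sin 169° + T_C sin 262° = 0.
The known terms sum to (641.4, 207.2) N, so -0.9816 T_B − 0.1392 T_C = -641.4 and 0.1908 T_B − 0.9903 T_C = -207.2.
Solving simultaneously: T_B = 607.1 N, T_C = 326.2 N.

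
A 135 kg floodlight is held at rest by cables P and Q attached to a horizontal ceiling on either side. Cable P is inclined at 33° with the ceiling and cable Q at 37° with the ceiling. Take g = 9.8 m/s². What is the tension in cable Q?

T_Q ≈ 1180 N

Weight W = 135 × 9.8 = 1323 N acts straight down.
Horizontal: T_P cos 33° = T_Q cos 37°  →  T_P = 0.9523 T_Q.
Vertical: T_P sin 33° + T_Q sin 37° = 1323.
Substituting the horizontal relation into the vertical equation gives 1.12 T_Q = 1323, so T_Q = 1181 N.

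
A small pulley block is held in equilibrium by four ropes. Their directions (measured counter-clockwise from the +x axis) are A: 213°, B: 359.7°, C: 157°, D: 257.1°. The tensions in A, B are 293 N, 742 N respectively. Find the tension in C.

Resolve: ΣF_x = 293 cos 213° + 742 cos 359.7° + T_C cos 157° + T_D cos 257.1° = 0.
        ΣF_y = 293 sin 213° + 742 sin 359.7° + T_C sin 157° + T_D sin 257.1° = 0.
The known terms sum to (496.3, -163.5) N, so -0.9205 T_C − 0.2233 T_D = -496.3 and 0.3907 T_C − 0.9748 T_D = 163.5.
Solving simultaneously: T_C = 528.4 N, T_D = 44.12 N.

T_C ≈ 528 N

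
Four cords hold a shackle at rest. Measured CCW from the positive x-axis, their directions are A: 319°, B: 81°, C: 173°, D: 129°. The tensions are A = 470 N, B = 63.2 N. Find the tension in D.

T_D ≈ 287 N

Resolve: ΣF_x = 470 cos 319° + 63.2 cos 81° + T_C cos 173° + T_D cos 129° = 0.
        ΣF_y = 470 sin 319° + 63.2 sin 81° + T_C sin 173° + T_D sin 129° = 0.
The known terms sum to (364.6, -245.9) N, so -0.9925 T_C − 0.6293 T_D = -364.6 and 0.1219 T_C + 0.7771 T_D = 245.9.
Solving simultaneously: T_C = 185.1 N, T_D = 287.4 N.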